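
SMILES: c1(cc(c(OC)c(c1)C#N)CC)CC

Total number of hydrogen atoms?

15

Hydrogens are implicit in SMILES; fill each atom to its normal valence:
  4 × C (aromatic): no H
  3 × C: 3 H each → 9
  2 × C: 2 H each → 4
  2 × C (aromatic): 1 H each → 2
  1 × C: no H
  1 × N: no H
  1 × O: no H
  Total hydrogens = 15.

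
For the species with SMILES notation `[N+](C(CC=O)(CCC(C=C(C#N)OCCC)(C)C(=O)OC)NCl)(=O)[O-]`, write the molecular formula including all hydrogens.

C15H22ClN3O6

Heavy atoms from the SMILES: 15 C, 1 Cl, 3 N, 6 O.
Implicit hydrogens by atom environment:
  5 × C: 2 H each → 10
  5 × C: no H
  5 × O: no H
  3 × C: 3 H each → 9
  2 × C: 1 H each → 2
  1 × Cl: no H
  1 × N: 1 H
  1 × N (charge +1): no H
  1 × N: no H
  1 × O (charge -1): no H
  Total hydrogens = 22.
Molecular formula: C15H22ClN3O6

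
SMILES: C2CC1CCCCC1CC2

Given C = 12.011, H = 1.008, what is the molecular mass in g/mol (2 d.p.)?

138.25

Molecular formula: C10H18.
M = 10×12.011 + 18×1.008 = 138.25 g/mol.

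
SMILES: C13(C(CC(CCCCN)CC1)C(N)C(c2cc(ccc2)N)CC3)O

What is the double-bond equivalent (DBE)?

Molecular formula from the SMILES: C20H33N3O.
DoU = (2C + 2 + N − H − X)/2 = (2·20 + 2 + 3 − 33 − 0)/2 = 12/2 = 6.
(Structurally: 3 ring(s) + 3 π bond(s) = 6.)

6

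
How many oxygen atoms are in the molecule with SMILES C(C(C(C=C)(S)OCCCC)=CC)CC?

The symbol for oxygen appears 1 time in the SMILES.

1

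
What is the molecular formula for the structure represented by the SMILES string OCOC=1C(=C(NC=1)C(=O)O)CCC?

C9H13NO4

Heavy atoms from the SMILES: 9 C, 1 N, 4 O.
Implicit hydrogens by atom environment:
  3 × C: 2 H each → 6
  3 × C (aromatic): no H
  2 × O: 1 H each → 2
  2 × O: no H
  1 × C: 3 H
  1 × C (aromatic): 1 H
  1 × C: no H
  1 × N (aromatic): 1 H
  Total hydrogens = 13.
Molecular formula: C9H13NO4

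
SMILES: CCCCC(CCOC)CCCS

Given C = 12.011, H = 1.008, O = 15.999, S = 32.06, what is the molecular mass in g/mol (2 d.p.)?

204.37

Molecular formula: C11H24OS.
M = 11×12.011 + 24×1.008 + 1×15.999 + 1×32.06 = 204.37 g/mol.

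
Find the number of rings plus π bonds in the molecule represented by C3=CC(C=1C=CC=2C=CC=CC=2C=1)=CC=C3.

Molecular formula from the SMILES: C16H12.
DoU = (2C + 2 + N − H − X)/2 = (2·16 + 2 + 0 − 12 − 0)/2 = 22/2 = 11.
(Structurally: 3 ring(s) + 8 π bond(s) = 11.)

11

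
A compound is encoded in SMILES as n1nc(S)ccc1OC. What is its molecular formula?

Heavy atoms from the SMILES: 5 C, 2 N, 1 O, 1 S.
Implicit hydrogens by atom environment:
  2 × C (aromatic): 1 H each → 2
  2 × C (aromatic): no H
  2 × N (aromatic): no H
  1 × C: 3 H
  1 × O: no H
  1 × S: 1 H
  Total hydrogens = 6.
Molecular formula: C5H6N2OS

C5H6N2OS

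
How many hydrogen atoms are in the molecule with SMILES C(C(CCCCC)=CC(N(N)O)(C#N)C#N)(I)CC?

21

Hydrogens are implicit in SMILES; fill each atom to its normal valence:
  5 × C: 2 H each → 10
  4 × C: no H
  3 × N: no H
  2 × C: 3 H each → 6
  2 × C: 1 H each → 2
  1 × I: no H
  1 × N: 2 H
  1 × O: 1 H
  Total hydrogens = 21.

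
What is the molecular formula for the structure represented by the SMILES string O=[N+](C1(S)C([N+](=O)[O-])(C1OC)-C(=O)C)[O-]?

C6H8N2O6S

Heavy atoms from the SMILES: 6 C, 2 N, 6 O, 1 S.
Implicit hydrogens by atom environment:
  4 × O: no H
  3 × C: no H
  2 × C: 3 H each → 6
  2 × N (charge +1): no H
  2 × O (charge -1): no H
  1 × C: 1 H
  1 × S: 1 H
  Total hydrogens = 8.
Molecular formula: C6H8N2O6S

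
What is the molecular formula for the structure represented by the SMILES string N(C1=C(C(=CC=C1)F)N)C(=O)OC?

C8H9FN2O2

Heavy atoms from the SMILES: 8 C, 1 F, 2 N, 2 O.
Implicit hydrogens by atom environment:
  3 × C (aromatic): 1 H each → 3
  3 × C (aromatic): no H
  2 × O: no H
  1 × C: 3 H
  1 × C: no H
  1 × F: no H
  1 × N: 2 H
  1 × N: 1 H
  Total hydrogens = 9.
Molecular formula: C8H9FN2O2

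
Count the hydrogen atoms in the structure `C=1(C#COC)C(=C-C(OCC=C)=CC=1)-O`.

Hydrogens are implicit in SMILES; fill each atom to its normal valence:
  3 × C (aromatic): 1 H each → 3
  3 × C (aromatic): no H
  2 × C: 2 H each → 4
  2 × C: no H
  2 × O: no H
  1 × C: 3 H
  1 × C: 1 H
  1 × O: 1 H
  Total hydrogens = 12.

12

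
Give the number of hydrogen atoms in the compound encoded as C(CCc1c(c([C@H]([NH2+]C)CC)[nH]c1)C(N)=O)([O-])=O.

Hydrogens are implicit in SMILES; fill each atom to its normal valence:
  3 × C: 2 H each → 6
  3 × C (aromatic): no H
  2 × C: 3 H each → 6
  2 × C: no H
  2 × O: no H
  1 × C (aromatic): 1 H
  1 × C: 1 H
  1 × N: 2 H
  1 × N (charge +1): 2 H
  1 × N (aromatic): 1 H
  1 × O (charge -1): no H
  Total hydrogens = 19.

19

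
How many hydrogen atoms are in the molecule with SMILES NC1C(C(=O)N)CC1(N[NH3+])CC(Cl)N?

17

Hydrogens are implicit in SMILES; fill each atom to its normal valence:
  3 × C: 1 H each → 3
  3 × N: 2 H each → 6
  2 × C: 2 H each → 4
  2 × C: no H
  1 × Cl: no H
  1 × N (charge +1): 3 H
  1 × N: 1 H
  1 × O: no H
  Total hydrogens = 17.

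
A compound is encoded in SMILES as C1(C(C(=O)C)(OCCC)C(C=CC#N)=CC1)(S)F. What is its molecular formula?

C13H16FNO2S

Heavy atoms from the SMILES: 13 C, 1 F, 1 N, 2 O, 1 S.
Implicit hydrogens by atom environment:
  5 × C: no H
  3 × C: 2 H each → 6
  3 × C: 1 H each → 3
  2 × C: 3 H each → 6
  2 × O: no H
  1 × F: no H
  1 × N: no H
  1 × S: 1 H
  Total hydrogens = 16.
Molecular formula: C13H16FNO2S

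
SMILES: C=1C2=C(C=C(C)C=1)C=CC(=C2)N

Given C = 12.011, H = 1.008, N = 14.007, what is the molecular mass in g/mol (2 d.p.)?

157.22

Molecular formula: C11H11N.
M = 11×12.011 + 11×1.008 + 1×14.007 = 157.22 g/mol.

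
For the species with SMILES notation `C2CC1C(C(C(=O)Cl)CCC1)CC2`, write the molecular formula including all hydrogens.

Heavy atoms from the SMILES: 11 C, 1 Cl, 1 O.
Implicit hydrogens by atom environment:
  7 × C: 2 H each → 14
  3 × C: 1 H each → 3
  1 × C: no H
  1 × Cl: no H
  1 × O: no H
  Total hydrogens = 17.
Molecular formula: C11H17ClO

C11H17ClO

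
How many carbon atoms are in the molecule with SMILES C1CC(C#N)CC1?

6

The symbol for carbon appears 6 times in the SMILES.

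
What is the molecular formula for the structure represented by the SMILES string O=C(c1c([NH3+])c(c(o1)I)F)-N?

C5H5FIN2O2+

Heavy atoms from the SMILES: 5 C, 1 F, 1 I, 2 N, 2 O.
Implicit hydrogens by atom environment:
  4 × C (aromatic): no H
  1 × C: no H
  1 × F: no H
  1 × I: no H
  1 × N (charge +1): 3 H
  1 × N: 2 H
  1 × O (aromatic): no H
  1 × O: no H
  Total hydrogens = 5.
Net charge +1.
Molecular formula: C5H5FIN2O2+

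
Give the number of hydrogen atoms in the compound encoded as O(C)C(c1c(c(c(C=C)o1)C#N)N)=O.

Hydrogens are implicit in SMILES; fill each atom to its normal valence:
  4 × C (aromatic): no H
  2 × C: no H
  2 × O: no H
  1 × C: 3 H
  1 × C: 2 H
  1 × C: 1 H
  1 × N: 2 H
  1 × N: no H
  1 × O (aromatic): no H
  Total hydrogens = 8.

8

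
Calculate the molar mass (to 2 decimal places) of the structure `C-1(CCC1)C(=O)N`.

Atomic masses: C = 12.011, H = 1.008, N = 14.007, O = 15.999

Molecular formula: C5H9NO.
M = 5×12.011 + 9×1.008 + 1×14.007 + 1×15.999 = 99.13 g/mol.

99.13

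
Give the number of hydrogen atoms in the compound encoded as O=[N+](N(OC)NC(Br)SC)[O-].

8

Hydrogens are implicit in SMILES; fill each atom to its normal valence:
  2 × C: 3 H each → 6
  2 × O: no H
  1 × Br: no H
  1 × C: 1 H
  1 × N: 1 H
  1 × N: no H
  1 × N (charge +1): no H
  1 × O (charge -1): no H
  1 × S: no H
  Total hydrogens = 8.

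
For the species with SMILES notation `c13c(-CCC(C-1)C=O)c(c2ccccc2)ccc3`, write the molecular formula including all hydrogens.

Heavy atoms from the SMILES: 17 C, 1 O.
Implicit hydrogens by atom environment:
  8 × C (aromatic): 1 H each → 8
  4 × C (aromatic): no H
  3 × C: 2 H each → 6
  2 × C: 1 H each → 2
  1 × O: no H
  Total hydrogens = 16.
Molecular formula: C17H16O

C17H16O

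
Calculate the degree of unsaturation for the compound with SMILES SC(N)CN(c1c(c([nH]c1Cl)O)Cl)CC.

3

Molecular formula from the SMILES: C8H13Cl2N3OS.
DoU = (2C + 2 + N − H − X)/2 = (2·8 + 2 + 3 − 13 − 2)/2 = 6/2 = 3.
(Structurally: 1 ring(s) + 2 π bond(s) = 3.)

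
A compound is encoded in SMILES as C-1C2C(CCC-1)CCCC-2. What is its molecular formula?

C10H18

Heavy atoms from the SMILES: 10 C.
Implicit hydrogens by atom environment:
  8 × C: 2 H each → 16
  2 × C: 1 H each → 2
  Total hydrogens = 18.
Molecular formula: C10H18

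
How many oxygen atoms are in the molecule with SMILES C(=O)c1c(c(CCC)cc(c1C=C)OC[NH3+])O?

The symbol for oxygen appears 3 times in the SMILES.

3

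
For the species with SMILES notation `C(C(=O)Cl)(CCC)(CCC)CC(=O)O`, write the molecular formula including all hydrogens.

C10H17ClO3

Heavy atoms from the SMILES: 10 C, 1 Cl, 3 O.
Implicit hydrogens by atom environment:
  5 × C: 2 H each → 10
  3 × C: no H
  2 × C: 3 H each → 6
  2 × O: no H
  1 × Cl: no H
  1 × O: 1 H
  Total hydrogens = 17.
Molecular formula: C10H17ClO3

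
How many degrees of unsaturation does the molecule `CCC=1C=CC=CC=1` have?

4

Molecular formula from the SMILES: C8H10.
DoU = (2C + 2 + N − H − X)/2 = (2·8 + 2 + 0 − 10 − 0)/2 = 8/2 = 4.
(Structurally: 1 ring(s) + 3 π bond(s) = 4.)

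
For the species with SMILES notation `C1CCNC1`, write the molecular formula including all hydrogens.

Heavy atoms from the SMILES: 4 C, 1 N.
Implicit hydrogens by atom environment:
  4 × C: 2 H each → 8
  1 × N: 1 H
  Total hydrogens = 9.
Molecular formula: C4H9N

C4H9N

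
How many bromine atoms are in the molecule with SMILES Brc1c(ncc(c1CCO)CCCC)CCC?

1

The symbol for bromine appears 1 time in the SMILES.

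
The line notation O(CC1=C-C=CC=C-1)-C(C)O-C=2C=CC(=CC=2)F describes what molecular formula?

C15H15FO2

Heavy atoms from the SMILES: 15 C, 1 F, 2 O.
Implicit hydrogens by atom environment:
  9 × C (aromatic): 1 H each → 9
  3 × C (aromatic): no H
  2 × O: no H
  1 × C: 3 H
  1 × C: 2 H
  1 × C: 1 H
  1 × F: no H
  Total hydrogens = 15.
Molecular formula: C15H15FO2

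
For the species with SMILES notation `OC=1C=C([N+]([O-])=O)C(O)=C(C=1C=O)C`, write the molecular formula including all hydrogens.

C8H7NO5

Heavy atoms from the SMILES: 8 C, 1 N, 5 O.
Implicit hydrogens by atom environment:
  5 × C (aromatic): no H
  2 × O: 1 H each → 2
  2 × O: no H
  1 × C: 3 H
  1 × C (aromatic): 1 H
  1 × C: 1 H
  1 × N (charge +1): no H
  1 × O (charge -1): no H
  Total hydrogens = 7.
Molecular formula: C8H7NO5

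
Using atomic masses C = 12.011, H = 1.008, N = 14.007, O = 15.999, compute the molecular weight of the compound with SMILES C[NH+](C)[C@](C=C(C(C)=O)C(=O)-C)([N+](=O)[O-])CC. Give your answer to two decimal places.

243.28

Molecular formula: C11H19N2O4+.
M = 11×12.011 + 19×1.008 + 2×14.007 + 4×15.999 = 243.28 g/mol.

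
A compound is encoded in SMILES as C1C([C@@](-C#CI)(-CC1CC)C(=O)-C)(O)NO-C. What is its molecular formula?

C12H18INO3

Heavy atoms from the SMILES: 12 C, 1 I, 1 N, 3 O.
Implicit hydrogens by atom environment:
  5 × C: no H
  3 × C: 3 H each → 9
  3 × C: 2 H each → 6
  2 × O: no H
  1 × C: 1 H
  1 × I: no H
  1 × N: 1 H
  1 × O: 1 H
  Total hydrogens = 18.
Molecular formula: C12H18INO3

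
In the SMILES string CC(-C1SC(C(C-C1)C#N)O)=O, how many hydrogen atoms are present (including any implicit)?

11

Hydrogens are implicit in SMILES; fill each atom to its normal valence:
  3 × C: 1 H each → 3
  2 × C: 2 H each → 4
  2 × C: no H
  1 × C: 3 H
  1 × N: no H
  1 × O: 1 H
  1 × O: no H
  1 × S: no H
  Total hydrogens = 11.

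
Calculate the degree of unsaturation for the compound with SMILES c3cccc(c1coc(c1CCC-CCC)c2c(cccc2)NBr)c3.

Molecular formula from the SMILES: C22H24BrNO.
DoU = (2C + 2 + N − H − X)/2 = (2·22 + 2 + 1 − 24 − 1)/2 = 22/2 = 11.
(Structurally: 3 ring(s) + 8 π bond(s) = 11.)

11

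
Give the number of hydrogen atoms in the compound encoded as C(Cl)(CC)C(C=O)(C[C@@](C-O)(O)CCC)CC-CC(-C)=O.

29

Hydrogens are implicit in SMILES; fill each atom to its normal valence:
  8 × C: 2 H each → 16
  3 × C: 3 H each → 9
  3 × C: no H
  2 × C: 1 H each → 2
  2 × O: 1 H each → 2
  2 × O: no H
  1 × Cl: no H
  Total hydrogens = 29.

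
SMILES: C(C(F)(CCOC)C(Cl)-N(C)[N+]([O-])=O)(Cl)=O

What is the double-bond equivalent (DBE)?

2

Molecular formula from the SMILES: C7H11Cl2FN2O4.
DoU = (2C + 2 + N − H − X)/2 = (2·7 + 2 + 2 − 11 − 3)/2 = 4/2 = 2.
(Structurally: 0 ring(s) + 2 π bond(s) = 2.)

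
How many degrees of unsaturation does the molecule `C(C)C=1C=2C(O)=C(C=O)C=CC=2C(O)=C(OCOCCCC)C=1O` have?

8

Molecular formula from the SMILES: C18H22O6.
DoU = (2C + 2 + N − H − X)/2 = (2·18 + 2 + 0 − 22 − 0)/2 = 16/2 = 8.
(Structurally: 2 ring(s) + 6 π bond(s) = 8.)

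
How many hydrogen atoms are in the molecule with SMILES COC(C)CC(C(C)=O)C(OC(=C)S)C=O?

Hydrogens are implicit in SMILES; fill each atom to its normal valence:
  4 × C: 1 H each → 4
  4 × O: no H
  3 × C: 3 H each → 9
  2 × C: 2 H each → 4
  2 × C: no H
  1 × S: 1 H
  Total hydrogens = 18.

18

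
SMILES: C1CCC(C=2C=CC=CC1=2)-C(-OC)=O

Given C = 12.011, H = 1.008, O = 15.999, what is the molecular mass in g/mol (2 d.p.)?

Molecular formula: C12H14O2.
M = 12×12.011 + 14×1.008 + 2×15.999 = 190.24 g/mol.

190.24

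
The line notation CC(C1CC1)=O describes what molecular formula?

C5H8O

Heavy atoms from the SMILES: 5 C, 1 O.
Implicit hydrogens by atom environment:
  2 × C: 2 H each → 4
  1 × C: 3 H
  1 × C: 1 H
  1 × C: no H
  1 × O: no H
  Total hydrogens = 8.
Molecular formula: C5H8O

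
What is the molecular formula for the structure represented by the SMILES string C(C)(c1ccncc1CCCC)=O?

Heavy atoms from the SMILES: 11 C, 1 N, 1 O.
Implicit hydrogens by atom environment:
  3 × C: 2 H each → 6
  3 × C (aromatic): 1 H each → 3
  2 × C: 3 H each → 6
  2 × C (aromatic): no H
  1 × C: no H
  1 × N (aromatic): no H
  1 × O: no H
  Total hydrogens = 15.
Molecular formula: C11H15NO

C11H15NO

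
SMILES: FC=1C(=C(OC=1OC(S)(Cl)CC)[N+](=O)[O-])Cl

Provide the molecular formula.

Heavy atoms from the SMILES: 7 C, 2 Cl, 1 F, 1 N, 4 O, 1 S.
Implicit hydrogens by atom environment:
  4 × C (aromatic): no H
  2 × Cl: no H
  2 × O: no H
  1 × C: 3 H
  1 × C: 2 H
  1 × C: no H
  1 × F: no H
  1 × N (charge +1): no H
  1 × O (aromatic): no H
  1 × O (charge -1): no H
  1 × S: 1 H
  Total hydrogens = 6.
Molecular formula: C7H6Cl2FNO4S

C7H6Cl2FNO4S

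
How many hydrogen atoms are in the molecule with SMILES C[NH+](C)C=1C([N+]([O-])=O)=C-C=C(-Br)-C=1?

Hydrogens are implicit in SMILES; fill each atom to its normal valence:
  3 × C (aromatic): 1 H each → 3
  3 × C (aromatic): no H
  2 × C: 3 H each → 6
  1 × Br: no H
  1 × N (charge +1): 1 H
  1 × N (charge +1): no H
  1 × O: no H
  1 × O (charge -1): no H
  Total hydrogens = 10.

10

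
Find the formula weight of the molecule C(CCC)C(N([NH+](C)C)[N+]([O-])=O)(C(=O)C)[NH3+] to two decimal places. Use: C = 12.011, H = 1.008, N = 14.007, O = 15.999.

Molecular formula: [C9H22N4O3]2+.
M = 9×12.011 + 22×1.008 + 4×14.007 + 3×15.999 = 234.30 g/mol.

234.30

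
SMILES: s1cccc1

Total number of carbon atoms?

4

The symbol for carbon appears 4 times in the SMILES. Lowercase c denotes aromatic carbon and counts toward C.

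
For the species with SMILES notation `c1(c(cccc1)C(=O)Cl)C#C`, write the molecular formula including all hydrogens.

C9H5ClO

Heavy atoms from the SMILES: 9 C, 1 Cl, 1 O.
Implicit hydrogens by atom environment:
  4 × C (aromatic): 1 H each → 4
  2 × C (aromatic): no H
  2 × C: no H
  1 × C: 1 H
  1 × Cl: no H
  1 × O: no H
  Total hydrogens = 5.
Molecular formula: C9H5ClO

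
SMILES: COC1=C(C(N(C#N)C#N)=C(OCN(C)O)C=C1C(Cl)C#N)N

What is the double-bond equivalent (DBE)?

Molecular formula from the SMILES: C13H13ClN6O3.
DoU = (2C + 2 + N − H − X)/2 = (2·13 + 2 + 6 − 13 − 1)/2 = 20/2 = 10.
(Structurally: 1 ring(s) + 9 π bond(s) = 10.)

10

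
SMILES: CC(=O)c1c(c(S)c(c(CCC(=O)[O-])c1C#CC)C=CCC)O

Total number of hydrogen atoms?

Hydrogens are implicit in SMILES; fill each atom to its normal valence:
  6 × C (aromatic): no H
  4 × C: no H
  3 × C: 3 H each → 9
  3 × C: 2 H each → 6
  2 × C: 1 H each → 2
  2 × O: no H
  1 × O: 1 H
  1 × O (charge -1): no H
  1 × S: 1 H
  Total hydrogens = 19.

19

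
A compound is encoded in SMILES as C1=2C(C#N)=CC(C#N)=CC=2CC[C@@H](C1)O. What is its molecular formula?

C12H10N2O

Heavy atoms from the SMILES: 12 C, 2 N, 1 O.
Implicit hydrogens by atom environment:
  4 × C (aromatic): no H
  3 × C: 2 H each → 6
  2 × C (aromatic): 1 H each → 2
  2 × C: no H
  2 × N: no H
  1 × C: 1 H
  1 × O: 1 H
  Total hydrogens = 10.
Molecular formula: C12H10N2O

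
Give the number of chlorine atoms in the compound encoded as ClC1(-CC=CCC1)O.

The symbol for chlorine appears 1 time in the SMILES.

1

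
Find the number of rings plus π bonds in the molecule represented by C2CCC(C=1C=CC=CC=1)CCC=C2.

6

Molecular formula from the SMILES: C14H18.
DoU = (2C + 2 + N − H − X)/2 = (2·14 + 2 + 0 − 18 − 0)/2 = 12/2 = 6.
(Structurally: 2 ring(s) + 4 π bond(s) = 6.)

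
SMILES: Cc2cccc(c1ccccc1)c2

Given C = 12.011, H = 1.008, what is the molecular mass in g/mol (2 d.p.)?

168.24

Molecular formula: C13H12.
M = 13×12.011 + 12×1.008 = 168.24 g/mol.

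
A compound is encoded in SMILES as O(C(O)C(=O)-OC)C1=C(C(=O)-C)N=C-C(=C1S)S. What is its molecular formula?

C10H11NO5S2

Heavy atoms from the SMILES: 10 C, 1 N, 5 O, 2 S.
Implicit hydrogens by atom environment:
  4 × C (aromatic): no H
  4 × O: no H
  2 × C: 3 H each → 6
  2 × C: no H
  2 × S: 1 H each → 2
  1 × C (aromatic): 1 H
  1 × C: 1 H
  1 × N (aromatic): no H
  1 × O: 1 H
  Total hydrogens = 11.
Molecular formula: C10H11NO5S2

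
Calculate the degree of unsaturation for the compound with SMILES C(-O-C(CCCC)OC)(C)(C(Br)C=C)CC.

1

Molecular formula from the SMILES: C13H25BrO2.
DoU = (2C + 2 + N − H − X)/2 = (2·13 + 2 + 0 − 25 − 1)/2 = 2/2 = 1.
(Structurally: 0 ring(s) + 1 π bond(s) = 1.)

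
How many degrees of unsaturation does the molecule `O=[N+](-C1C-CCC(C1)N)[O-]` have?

2

Molecular formula from the SMILES: C6H12N2O2.
DoU = (2C + 2 + N − H − X)/2 = (2·6 + 2 + 2 − 12 − 0)/2 = 4/2 = 2.
(Structurally: 1 ring(s) + 1 π bond(s) = 2.)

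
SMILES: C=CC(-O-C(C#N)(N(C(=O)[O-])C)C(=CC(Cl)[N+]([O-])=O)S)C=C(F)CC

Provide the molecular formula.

Heavy atoms from the SMILES: 14 C, 1 Cl, 1 F, 3 N, 5 O, 1 S.
Implicit hydrogens by atom environment:
  5 × C: 1 H each → 5
  5 × C: no H
  3 × O: no H
  2 × C: 3 H each → 6
  2 × C: 2 H each → 4
  2 × N: no H
  2 × O (charge -1): no H
  1 × Cl: no H
  1 × F: no H
  1 × N (charge +1): no H
  1 × S: 1 H
  Total hydrogens = 16.
Net charge -1.
Molecular formula: C14H16ClFN3O5S-

C14H16ClFN3O5S-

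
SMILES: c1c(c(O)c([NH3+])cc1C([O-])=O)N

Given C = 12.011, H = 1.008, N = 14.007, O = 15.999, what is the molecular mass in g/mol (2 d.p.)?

168.15

Molecular formula: C7H8N2O3.
M = 7×12.011 + 8×1.008 + 2×14.007 + 3×15.999 = 168.15 g/mol.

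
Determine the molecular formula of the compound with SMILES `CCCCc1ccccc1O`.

Heavy atoms from the SMILES: 10 C, 1 O.
Implicit hydrogens by atom environment:
  4 × C (aromatic): 1 H each → 4
  3 × C: 2 H each → 6
  2 × C (aromatic): no H
  1 × C: 3 H
  1 × O: 1 H
  Total hydrogens = 14.
Molecular formula: C10H14O

C10H14O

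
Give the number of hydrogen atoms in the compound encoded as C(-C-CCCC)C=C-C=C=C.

18

Hydrogens are implicit in SMILES; fill each atom to its normal valence:
  6 × C: 2 H each → 12
  3 × C: 1 H each → 3
  1 × C: 3 H
  1 × C: no H
  Total hydrogens = 18.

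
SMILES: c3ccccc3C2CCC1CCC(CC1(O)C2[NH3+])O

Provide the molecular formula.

Heavy atoms from the SMILES: 16 C, 1 N, 2 O.
Implicit hydrogens by atom environment:
  5 × C: 2 H each → 10
  5 × C (aromatic): 1 H each → 5
  4 × C: 1 H each → 4
  2 × O: 1 H each → 2
  1 × C: no H
  1 × C (aromatic): no H
  1 × N (charge +1): 3 H
  Total hydrogens = 24.
Net charge +1.
Molecular formula: C16H24NO2+

C16H24NO2+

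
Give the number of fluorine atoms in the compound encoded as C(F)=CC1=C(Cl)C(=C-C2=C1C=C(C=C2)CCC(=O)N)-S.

The symbol for fluorine appears 1 time in the SMILES.

1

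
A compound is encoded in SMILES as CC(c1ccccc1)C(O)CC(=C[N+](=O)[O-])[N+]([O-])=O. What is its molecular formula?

C12H14N2O5

Heavy atoms from the SMILES: 12 C, 2 N, 5 O.
Implicit hydrogens by atom environment:
  5 × C (aromatic): 1 H each → 5
  3 × C: 1 H each → 3
  2 × N (charge +1): no H
  2 × O: no H
  2 × O (charge -1): no H
  1 × C: 3 H
  1 × C: 2 H
  1 × C: no H
  1 × C (aromatic): no H
  1 × O: 1 H
  Total hydrogens = 14.
Molecular formula: C12H14N2O5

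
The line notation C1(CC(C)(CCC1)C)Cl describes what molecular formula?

C8H15Cl

Heavy atoms from the SMILES: 8 C, 1 Cl.
Implicit hydrogens by atom environment:
  4 × C: 2 H each → 8
  2 × C: 3 H each → 6
  1 × C: 1 H
  1 × C: no H
  1 × Cl: no H
  Total hydrogens = 15.
Molecular formula: C8H15Cl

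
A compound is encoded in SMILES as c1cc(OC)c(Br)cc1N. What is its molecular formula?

C7H8BrNO

Heavy atoms from the SMILES: 1 Br, 7 C, 1 N, 1 O.
Implicit hydrogens by atom environment:
  3 × C (aromatic): 1 H each → 3
  3 × C (aromatic): no H
  1 × Br: no H
  1 × C: 3 H
  1 × N: 2 H
  1 × O: no H
  Total hydrogens = 8.
Molecular formula: C7H8BrNO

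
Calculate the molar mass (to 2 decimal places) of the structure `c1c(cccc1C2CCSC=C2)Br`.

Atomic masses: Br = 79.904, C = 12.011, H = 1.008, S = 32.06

Molecular formula: C11H11BrS.
M = 1×79.904 + 11×12.011 + 11×1.008 + 1×32.06 = 255.17 g/mol.

255.17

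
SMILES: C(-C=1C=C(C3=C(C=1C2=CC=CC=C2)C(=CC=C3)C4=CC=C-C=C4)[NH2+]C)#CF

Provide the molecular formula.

C25H19FN+

Heavy atoms from the SMILES: 25 C, 1 F, 1 N.
Implicit hydrogens by atom environment:
  14 × C (aromatic): 1 H each → 14
  8 × C (aromatic): no H
  2 × C: no H
  1 × C: 3 H
  1 × F: no H
  1 × N (charge +1): 2 H
  Total hydrogens = 19.
Net charge +1.
Molecular formula: C25H19FN+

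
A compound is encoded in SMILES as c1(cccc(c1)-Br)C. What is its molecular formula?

Heavy atoms from the SMILES: 1 Br, 7 C.
Implicit hydrogens by atom environment:
  4 × C (aromatic): 1 H each → 4
  2 × C (aromatic): no H
  1 × Br: no H
  1 × C: 3 H
  Total hydrogens = 7.
Molecular formula: C7H7Br

C7H7Br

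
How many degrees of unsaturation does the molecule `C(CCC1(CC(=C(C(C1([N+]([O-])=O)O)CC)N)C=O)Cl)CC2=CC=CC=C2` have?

8

Molecular formula from the SMILES: C19H25ClN2O4.
DoU = (2C + 2 + N − H − X)/2 = (2·19 + 2 + 2 − 25 − 1)/2 = 16/2 = 8.
(Structurally: 2 ring(s) + 6 π bond(s) = 8.)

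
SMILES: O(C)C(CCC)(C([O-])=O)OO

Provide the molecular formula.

Heavy atoms from the SMILES: 6 C, 5 O.
Implicit hydrogens by atom environment:
  3 × O: no H
  2 × C: 3 H each → 6
  2 × C: 2 H each → 4
  2 × C: no H
  1 × O: 1 H
  1 × O (charge -1): no H
  Total hydrogens = 11.
Net charge -1.
Molecular formula: C6H11O5-

C6H11O5-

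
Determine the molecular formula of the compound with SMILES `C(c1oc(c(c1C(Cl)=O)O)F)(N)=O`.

C6H3ClFNO4

Heavy atoms from the SMILES: 6 C, 1 Cl, 1 F, 1 N, 4 O.
Implicit hydrogens by atom environment:
  4 × C (aromatic): no H
  2 × C: no H
  2 × O: no H
  1 × Cl: no H
  1 × F: no H
  1 × N: 2 H
  1 × O: 1 H
  1 × O (aromatic): no H
  Total hydrogens = 3.
Molecular formula: C6H3ClFNO4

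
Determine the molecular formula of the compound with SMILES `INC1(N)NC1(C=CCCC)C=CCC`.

Heavy atoms from the SMILES: 11 C, 1 I, 3 N.
Implicit hydrogens by atom environment:
  4 × C: 1 H each → 4
  3 × C: 2 H each → 6
  2 × C: 3 H each → 6
  2 × C: no H
  2 × N: 1 H each → 2
  1 × I: no H
  1 × N: 2 H
  Total hydrogens = 20.
Molecular formula: C11H20IN3

C11H20IN3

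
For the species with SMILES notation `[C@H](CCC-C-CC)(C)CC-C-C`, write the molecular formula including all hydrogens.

C12H26

Heavy atoms from the SMILES: 12 C.
Implicit hydrogens by atom environment:
  8 × C: 2 H each → 16
  3 × C: 3 H each → 9
  1 × C: 1 H
  Total hydrogens = 26.
Molecular formula: C12H26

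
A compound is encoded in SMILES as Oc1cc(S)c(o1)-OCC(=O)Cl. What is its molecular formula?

C6H5ClO4S

Heavy atoms from the SMILES: 6 C, 1 Cl, 4 O, 1 S.
Implicit hydrogens by atom environment:
  3 × C (aromatic): no H
  2 × O: no H
  1 × C: 2 H
  1 × C (aromatic): 1 H
  1 × C: no H
  1 × Cl: no H
  1 × O: 1 H
  1 × O (aromatic): no H
  1 × S: 1 H
  Total hydrogens = 5.
Molecular formula: C6H5ClO4S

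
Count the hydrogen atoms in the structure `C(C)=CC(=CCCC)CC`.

Hydrogens are implicit in SMILES; fill each atom to its normal valence:
  3 × C: 3 H each → 9
  3 × C: 2 H each → 6
  3 × C: 1 H each → 3
  1 × C: no H
  Total hydrogens = 18.

18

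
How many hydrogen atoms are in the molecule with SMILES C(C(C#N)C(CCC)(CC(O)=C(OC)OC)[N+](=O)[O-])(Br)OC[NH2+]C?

25

Hydrogens are implicit in SMILES; fill each atom to its normal valence:
  4 × C: 3 H each → 12
  4 × C: 2 H each → 8
  4 × C: no H
  4 × O: no H
  2 × C: 1 H each → 2
  1 × Br: no H
  1 × N (charge +1): 2 H
  1 × N: no H
  1 × N (charge +1): no H
  1 × O: 1 H
  1 × O (charge -1): no H
  Total hydrogens = 25.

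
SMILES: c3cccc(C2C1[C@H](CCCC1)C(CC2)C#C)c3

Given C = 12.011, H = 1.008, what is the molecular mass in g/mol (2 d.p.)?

Molecular formula: C18H22.
M = 18×12.011 + 22×1.008 = 238.37 g/mol.

238.37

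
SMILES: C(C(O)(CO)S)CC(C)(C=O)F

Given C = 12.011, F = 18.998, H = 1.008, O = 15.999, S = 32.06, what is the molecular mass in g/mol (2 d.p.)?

196.24

Molecular formula: C7H13FO3S.
M = 7×12.011 + 1×18.998 + 13×1.008 + 3×15.999 + 1×32.06 = 196.24 g/mol.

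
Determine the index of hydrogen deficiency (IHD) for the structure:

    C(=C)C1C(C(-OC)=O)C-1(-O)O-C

3

Molecular formula from the SMILES: C8H12O4.
DoU = (2C + 2 + N − H − X)/2 = (2·8 + 2 + 0 − 12 − 0)/2 = 6/2 = 3.
(Structurally: 1 ring(s) + 2 π bond(s) = 3.)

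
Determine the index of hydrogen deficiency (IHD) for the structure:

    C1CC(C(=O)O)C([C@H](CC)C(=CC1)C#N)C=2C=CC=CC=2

9

Molecular formula from the SMILES: C18H21NO2.
DoU = (2C + 2 + N − H − X)/2 = (2·18 + 2 + 1 − 21 − 0)/2 = 18/2 = 9.
(Structurally: 2 ring(s) + 7 π bond(s) = 9.)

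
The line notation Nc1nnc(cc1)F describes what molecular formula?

Heavy atoms from the SMILES: 4 C, 1 F, 3 N.
Implicit hydrogens by atom environment:
  2 × C (aromatic): 1 H each → 2
  2 × C (aromatic): no H
  2 × N (aromatic): no H
  1 × F: no H
  1 × N: 2 H
  Total hydrogens = 4.
Molecular formula: C4H4FN3

C4H4FN3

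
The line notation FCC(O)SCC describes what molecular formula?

C4H9FOS

Heavy atoms from the SMILES: 4 C, 1 F, 1 O, 1 S.
Implicit hydrogens by atom environment:
  2 × C: 2 H each → 4
  1 × C: 3 H
  1 × C: 1 H
  1 × F: no H
  1 × O: 1 H
  1 × S: no H
  Total hydrogens = 9.
Molecular formula: C4H9FOS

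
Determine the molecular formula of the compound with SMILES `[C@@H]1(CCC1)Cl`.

Heavy atoms from the SMILES: 4 C, 1 Cl.
Implicit hydrogens by atom environment:
  3 × C: 2 H each → 6
  1 × C: 1 H
  1 × Cl: no H
  Total hydrogens = 7.
Molecular formula: C4H7Cl

C4H7Cl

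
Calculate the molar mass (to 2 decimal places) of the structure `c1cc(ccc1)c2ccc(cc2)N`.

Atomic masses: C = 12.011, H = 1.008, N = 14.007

169.23

Molecular formula: C12H11N.
M = 12×12.011 + 11×1.008 + 1×14.007 = 169.23 g/mol.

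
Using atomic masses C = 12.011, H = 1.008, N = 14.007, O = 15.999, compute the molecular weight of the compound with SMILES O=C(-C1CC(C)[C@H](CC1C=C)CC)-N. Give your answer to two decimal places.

195.31

Molecular formula: C12H21NO.
M = 12×12.011 + 21×1.008 + 1×14.007 + 1×15.999 = 195.31 g/mol.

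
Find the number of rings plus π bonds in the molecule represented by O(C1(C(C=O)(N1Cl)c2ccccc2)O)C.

Molecular formula from the SMILES: C10H10ClNO3.
DoU = (2C + 2 + N − H − X)/2 = (2·10 + 2 + 1 − 10 − 1)/2 = 12/2 = 6.
(Structurally: 2 ring(s) + 4 π bond(s) = 6.)

6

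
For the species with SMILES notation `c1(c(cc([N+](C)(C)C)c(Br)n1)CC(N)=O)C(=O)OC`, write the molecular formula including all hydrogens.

C12H17BrN3O3+

Heavy atoms from the SMILES: 1 Br, 12 C, 3 N, 3 O.
Implicit hydrogens by atom environment:
  4 × C: 3 H each → 12
  4 × C (aromatic): no H
  3 × O: no H
  2 × C: no H
  1 × Br: no H
  1 × C: 2 H
  1 × C (aromatic): 1 H
  1 × N: 2 H
  1 × N (aromatic): no H
  1 × N (charge +1): no H
  Total hydrogens = 17.
Net charge +1.
Molecular formula: C12H17BrN3O3+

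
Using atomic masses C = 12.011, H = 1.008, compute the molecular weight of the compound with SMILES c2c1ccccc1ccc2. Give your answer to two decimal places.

128.17

Molecular formula: C10H8.
M = 10×12.011 + 8×1.008 = 128.17 g/mol.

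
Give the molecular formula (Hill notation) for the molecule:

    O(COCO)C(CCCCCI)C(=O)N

C9H18INO4

Heavy atoms from the SMILES: 9 C, 1 I, 1 N, 4 O.
Implicit hydrogens by atom environment:
  7 × C: 2 H each → 14
  3 × O: no H
  1 × C: 1 H
  1 × C: no H
  1 × I: no H
  1 × N: 2 H
  1 × O: 1 H
  Total hydrogens = 18.
Molecular formula: C9H18INO4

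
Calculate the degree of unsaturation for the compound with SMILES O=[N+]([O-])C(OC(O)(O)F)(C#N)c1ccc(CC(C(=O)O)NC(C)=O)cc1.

9

Molecular formula from the SMILES: C14H14FN3O8.
DoU = (2C + 2 + N − H − X)/2 = (2·14 + 2 + 3 − 14 − 1)/2 = 18/2 = 9.
(Structurally: 1 ring(s) + 8 π bond(s) = 9.)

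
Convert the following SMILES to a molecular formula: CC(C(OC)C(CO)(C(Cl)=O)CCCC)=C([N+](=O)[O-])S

Heavy atoms from the SMILES: 12 C, 1 Cl, 1 N, 5 O, 1 S.
Implicit hydrogens by atom environment:
  4 × C: 2 H each → 8
  4 × C: no H
  3 × C: 3 H each → 9
  3 × O: no H
  1 × C: 1 H
  1 × Cl: no H
  1 × N (charge +1): no H
  1 × O: 1 H
  1 × O (charge -1): no H
  1 × S: 1 H
  Total hydrogens = 20.
Molecular formula: C12H20ClNO5S

C12H20ClNO5S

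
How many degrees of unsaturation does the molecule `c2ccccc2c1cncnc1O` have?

Molecular formula from the SMILES: C10H8N2O.
DoU = (2C + 2 + N − H − X)/2 = (2·10 + 2 + 2 − 8 − 0)/2 = 16/2 = 8.
(Structurally: 2 ring(s) + 6 π bond(s) = 8.)

8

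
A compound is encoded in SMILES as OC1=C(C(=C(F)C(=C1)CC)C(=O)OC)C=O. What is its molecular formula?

Heavy atoms from the SMILES: 11 C, 1 F, 4 O.
Implicit hydrogens by atom environment:
  5 × C (aromatic): no H
  3 × O: no H
  2 × C: 3 H each → 6
  1 × C: 2 H
  1 × C (aromatic): 1 H
  1 × C: 1 H
  1 × C: no H
  1 × F: no H
  1 × O: 1 H
  Total hydrogens = 11.
Molecular formula: C11H11FO4

C11H11FO4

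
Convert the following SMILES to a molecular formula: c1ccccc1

C6H6

Heavy atoms from the SMILES: 6 C.
Implicit hydrogens by atom environment:
  6 × C (aromatic): 1 H each → 6
  Total hydrogens = 6.
Molecular formula: C6H6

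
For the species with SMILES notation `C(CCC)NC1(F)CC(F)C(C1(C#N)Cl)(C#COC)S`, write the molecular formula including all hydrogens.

C13H17ClF2N2OS

Heavy atoms from the SMILES: 13 C, 1 Cl, 2 F, 2 N, 1 O, 1 S.
Implicit hydrogens by atom environment:
  6 × C: no H
  4 × C: 2 H each → 8
  2 × C: 3 H each → 6
  2 × F: no H
  1 × C: 1 H
  1 × Cl: no H
  1 × N: 1 H
  1 × N: no H
  1 × O: no H
  1 × S: 1 H
  Total hydrogens = 17.
Molecular formula: C13H17ClF2N2OS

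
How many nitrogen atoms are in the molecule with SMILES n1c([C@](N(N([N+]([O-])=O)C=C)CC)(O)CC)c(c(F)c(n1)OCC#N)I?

6

The symbol for nitrogen appears 6 times in the SMILES.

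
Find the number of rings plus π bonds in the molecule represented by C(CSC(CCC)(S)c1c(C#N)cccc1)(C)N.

6

Molecular formula from the SMILES: C14H20N2S2.
DoU = (2C + 2 + N − H − X)/2 = (2·14 + 2 + 2 − 20 − 0)/2 = 12/2 = 6.
(Structurally: 1 ring(s) + 5 π bond(s) = 6.)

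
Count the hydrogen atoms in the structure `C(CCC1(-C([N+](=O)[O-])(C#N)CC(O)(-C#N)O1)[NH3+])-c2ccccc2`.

Hydrogens are implicit in SMILES; fill each atom to its normal valence:
  5 × C (aromatic): 1 H each → 5
  5 × C: no H
  4 × C: 2 H each → 8
  2 × N: no H
  2 × O: no H
  1 × C (aromatic): no H
  1 × N (charge +1): 3 H
  1 × N (charge +1): no H
  1 × O: 1 H
  1 × O (charge -1): no H
  Total hydrogens = 17.

17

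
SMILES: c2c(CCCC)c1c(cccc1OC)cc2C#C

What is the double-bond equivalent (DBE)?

Molecular formula from the SMILES: C17H18O.
DoU = (2C + 2 + N − H − X)/2 = (2·17 + 2 + 0 − 18 − 0)/2 = 18/2 = 9.
(Structurally: 2 ring(s) + 7 π bond(s) = 9.)

9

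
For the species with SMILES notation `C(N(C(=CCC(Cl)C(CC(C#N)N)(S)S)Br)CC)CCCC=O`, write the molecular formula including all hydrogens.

Heavy atoms from the SMILES: 1 Br, 15 C, 1 Cl, 3 N, 1 O, 2 S.
Implicit hydrogens by atom environment:
  7 × C: 2 H each → 14
  4 × C: 1 H each → 4
  3 × C: no H
  2 × N: no H
  2 × S: 1 H each → 2
  1 × Br: no H
  1 × C: 3 H
  1 × Cl: no H
  1 × N: 2 H
  1 × O: no H
  Total hydrogens = 25.
Molecular formula: C15H25BrClN3OS2

C15H25BrClN3OS2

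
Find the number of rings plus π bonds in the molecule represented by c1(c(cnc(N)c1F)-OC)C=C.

Molecular formula from the SMILES: C8H9FN2O.
DoU = (2C + 2 + N − H − X)/2 = (2·8 + 2 + 2 − 9 − 1)/2 = 10/2 = 5.
(Structurally: 1 ring(s) + 4 π bond(s) = 5.)

5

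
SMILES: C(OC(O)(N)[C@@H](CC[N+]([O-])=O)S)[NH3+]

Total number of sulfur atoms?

The symbol for sulfur appears 1 time in the SMILES.

1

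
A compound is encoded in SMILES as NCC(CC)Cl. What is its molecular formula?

Heavy atoms from the SMILES: 4 C, 1 Cl, 1 N.
Implicit hydrogens by atom environment:
  2 × C: 2 H each → 4
  1 × C: 3 H
  1 × C: 1 H
  1 × Cl: no H
  1 × N: 2 H
  Total hydrogens = 10.
Molecular formula: C4H10ClN

C4H10ClN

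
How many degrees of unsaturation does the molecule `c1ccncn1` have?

Molecular formula from the SMILES: C4H4N2.
DoU = (2C + 2 + N − H − X)/2 = (2·4 + 2 + 2 − 4 − 0)/2 = 8/2 = 4.
(Structurally: 1 ring(s) + 3 π bond(s) = 4.)

4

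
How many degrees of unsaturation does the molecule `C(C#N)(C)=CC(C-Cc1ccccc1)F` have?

7

Molecular formula from the SMILES: C13H14FN.
DoU = (2C + 2 + N − H − X)/2 = (2·13 + 2 + 1 − 14 − 1)/2 = 14/2 = 7.
(Structurally: 1 ring(s) + 6 π bond(s) = 7.)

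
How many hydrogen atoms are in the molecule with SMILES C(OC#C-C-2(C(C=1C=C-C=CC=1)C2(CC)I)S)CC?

Hydrogens are implicit in SMILES; fill each atom to its normal valence:
  5 × C (aromatic): 1 H each → 5
  4 × C: no H
  3 × C: 2 H each → 6
  2 × C: 3 H each → 6
  1 × C: 1 H
  1 × C (aromatic): no H
  1 × I: no H
  1 × O: no H
  1 × S: 1 H
  Total hydrogens = 19.

19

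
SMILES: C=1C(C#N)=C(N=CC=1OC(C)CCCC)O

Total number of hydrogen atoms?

Hydrogens are implicit in SMILES; fill each atom to its normal valence:
  3 × C: 2 H each → 6
  3 × C (aromatic): no H
  2 × C: 3 H each → 6
  2 × C (aromatic): 1 H each → 2
  1 × C: 1 H
  1 × C: no H
  1 × N (aromatic): no H
  1 × N: no H
  1 × O: 1 H
  1 × O: no H
  Total hydrogens = 16.

16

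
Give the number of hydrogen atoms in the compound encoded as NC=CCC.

9

Hydrogens are implicit in SMILES; fill each atom to its normal valence:
  2 × C: 1 H each → 2
  1 × C: 3 H
  1 × C: 2 H
  1 × N: 2 H
  Total hydrogens = 9.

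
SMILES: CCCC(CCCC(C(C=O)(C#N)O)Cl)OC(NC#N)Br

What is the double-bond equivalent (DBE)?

Molecular formula from the SMILES: C13H19BrClN3O3.
DoU = (2C + 2 + N − H − X)/2 = (2·13 + 2 + 3 − 19 − 2)/2 = 10/2 = 5.
(Structurally: 0 ring(s) + 5 π bond(s) = 5.)

5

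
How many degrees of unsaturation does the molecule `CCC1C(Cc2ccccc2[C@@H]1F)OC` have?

5

Molecular formula from the SMILES: C13H17FO.
DoU = (2C + 2 + N − H − X)/2 = (2·13 + 2 + 0 − 17 − 1)/2 = 10/2 = 5.
(Structurally: 2 ring(s) + 3 π bond(s) = 5.)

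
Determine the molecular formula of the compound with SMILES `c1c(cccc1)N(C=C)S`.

Heavy atoms from the SMILES: 8 C, 1 N, 1 S.
Implicit hydrogens by atom environment:
  5 × C (aromatic): 1 H each → 5
  1 × C: 2 H
  1 × C: 1 H
  1 × C (aromatic): no H
  1 × N: no H
  1 × S: 1 H
  Total hydrogens = 9.
Molecular formula: C8H9NS

C8H9NS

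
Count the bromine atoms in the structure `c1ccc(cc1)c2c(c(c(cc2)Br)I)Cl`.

The symbol for bromine appears 1 time in the SMILES.

1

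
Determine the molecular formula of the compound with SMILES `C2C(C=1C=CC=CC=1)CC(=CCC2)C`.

Heavy atoms from the SMILES: 14 C.
Implicit hydrogens by atom environment:
  5 × C (aromatic): 1 H each → 5
  4 × C: 2 H each → 8
  2 × C: 1 H each → 2
  1 × C: 3 H
  1 × C: no H
  1 × C (aromatic): no H
  Total hydrogens = 18.
Molecular formula: C14H18

C14H18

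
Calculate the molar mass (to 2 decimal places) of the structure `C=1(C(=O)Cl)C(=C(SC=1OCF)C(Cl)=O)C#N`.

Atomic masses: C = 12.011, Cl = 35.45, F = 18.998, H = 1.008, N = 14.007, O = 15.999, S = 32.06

Molecular formula: C8H2Cl2FNO3S.
M = 8×12.011 + 2×35.45 + 1×18.998 + 2×1.008 + 1×14.007 + 3×15.999 + 1×32.06 = 282.07 g/mol.

282.07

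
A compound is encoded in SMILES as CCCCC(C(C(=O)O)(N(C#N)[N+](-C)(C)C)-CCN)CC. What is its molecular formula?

C15H31N4O2+

Heavy atoms from the SMILES: 15 C, 4 N, 2 O.
Implicit hydrogens by atom environment:
  6 × C: 2 H each → 12
  5 × C: 3 H each → 15
  3 × C: no H
  2 × N: no H
  1 × C: 1 H
  1 × N: 2 H
  1 × N (charge +1): no H
  1 × O: 1 H
  1 × O: no H
  Total hydrogens = 31.
Net charge +1.
Molecular formula: C15H31N4O2+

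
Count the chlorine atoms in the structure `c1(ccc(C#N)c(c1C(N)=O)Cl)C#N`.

The symbol for chlorine appears 1 time in the SMILES.

1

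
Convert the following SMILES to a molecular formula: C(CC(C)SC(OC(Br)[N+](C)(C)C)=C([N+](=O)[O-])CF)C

C12H23BrFN2O3S+

Heavy atoms from the SMILES: 1 Br, 12 C, 1 F, 2 N, 3 O, 1 S.
Implicit hydrogens by atom environment:
  5 × C: 3 H each → 15
  3 × C: 2 H each → 6
  2 × C: 1 H each → 2
  2 × C: no H
  2 × N (charge +1): no H
  2 × O: no H
  1 × Br: no H
  1 × F: no H
  1 × O (charge -1): no H
  1 × S: no H
  Total hydrogens = 23.
Net charge +1.
Molecular formula: C12H23BrFN2O3S+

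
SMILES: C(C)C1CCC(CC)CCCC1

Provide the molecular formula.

C12H24

Heavy atoms from the SMILES: 12 C.
Implicit hydrogens by atom environment:
  8 × C: 2 H each → 16
  2 × C: 3 H each → 6
  2 × C: 1 H each → 2
  Total hydrogens = 24.
Molecular formula: C12H24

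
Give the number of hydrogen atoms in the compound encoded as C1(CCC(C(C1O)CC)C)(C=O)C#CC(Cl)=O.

Hydrogens are implicit in SMILES; fill each atom to its normal valence:
  4 × C: 1 H each → 4
  4 × C: no H
  3 × C: 2 H each → 6
  2 × C: 3 H each → 6
  2 × O: no H
  1 × Cl: no H
  1 × O: 1 H
  Total hydrogens = 17.

17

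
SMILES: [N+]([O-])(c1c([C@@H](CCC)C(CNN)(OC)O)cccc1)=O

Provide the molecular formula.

Heavy atoms from the SMILES: 13 C, 3 N, 4 O.
Implicit hydrogens by atom environment:
  4 × C (aromatic): 1 H each → 4
  3 × C: 2 H each → 6
  2 × C: 3 H each → 6
  2 × C (aromatic): no H
  2 × O: no H
  1 × C: 1 H
  1 × C: no H
  1 × N: 2 H
  1 × N: 1 H
  1 × N (charge +1): no H
  1 × O: 1 H
  1 × O (charge -1): no H
  Total hydrogens = 21.
Molecular formula: C13H21N3O4

C13H21N3O4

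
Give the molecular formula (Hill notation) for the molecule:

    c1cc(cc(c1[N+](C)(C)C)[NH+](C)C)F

[C11H19FN2]2+

Heavy atoms from the SMILES: 11 C, 1 F, 2 N.
Implicit hydrogens by atom environment:
  5 × C: 3 H each → 15
  3 × C (aromatic): 1 H each → 3
  3 × C (aromatic): no H
  1 × F: no H
  1 × N (charge +1): 1 H
  1 × N (charge +1): no H
  Total hydrogens = 19.
Net charge +2.
Molecular formula: [C11H19FN2]2+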